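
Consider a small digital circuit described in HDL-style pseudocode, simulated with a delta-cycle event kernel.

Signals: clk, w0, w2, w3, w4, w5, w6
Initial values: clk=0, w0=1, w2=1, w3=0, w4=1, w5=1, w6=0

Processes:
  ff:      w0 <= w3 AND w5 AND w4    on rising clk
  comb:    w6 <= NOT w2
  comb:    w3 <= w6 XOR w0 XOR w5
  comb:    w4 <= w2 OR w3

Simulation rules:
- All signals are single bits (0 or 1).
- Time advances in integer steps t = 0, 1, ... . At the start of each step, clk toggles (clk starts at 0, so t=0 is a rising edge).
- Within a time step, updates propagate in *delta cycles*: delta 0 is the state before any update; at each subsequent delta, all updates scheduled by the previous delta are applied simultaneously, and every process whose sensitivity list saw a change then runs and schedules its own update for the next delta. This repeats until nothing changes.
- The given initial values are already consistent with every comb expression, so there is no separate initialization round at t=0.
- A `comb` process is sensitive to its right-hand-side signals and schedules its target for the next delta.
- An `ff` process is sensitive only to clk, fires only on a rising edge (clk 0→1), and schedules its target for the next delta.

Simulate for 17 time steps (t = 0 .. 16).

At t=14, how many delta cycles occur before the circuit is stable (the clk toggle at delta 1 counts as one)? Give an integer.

t0.Δ0 w5=1 clk=0 w4=1 w6=0 w2=1 w0=1 w3=0
t0.Δ1 w5=1 clk=1 w4=1 w6=0 w2=1 w0=1 w3=0
t0.Δ2 w5=1 clk=1 w4=1 w6=0 w2=1 w0=0 w3=0
t0.Δ3 w5=1 clk=1 w4=1 w6=0 w2=1 w0=0 w3=1
t1.Δ0 w5=1 clk=1 w4=1 w6=0 w2=1 w0=0 w3=1
t1.Δ1 w5=1 clk=0 w4=1 w6=0 w2=1 w0=0 w3=1
t2.Δ0 w5=1 clk=0 w4=1 w6=0 w2=1 w0=0 w3=1
t2.Δ1 w5=1 clk=1 w4=1 w6=0 w2=1 w0=0 w3=1
t2.Δ2 w5=1 clk=1 w4=1 w6=0 w2=1 w0=1 w3=1
t2.Δ3 w5=1 clk=1 w4=1 w6=0 w2=1 w0=1 w3=0
t3.Δ0 w5=1 clk=1 w4=1 w6=0 w2=1 w0=1 w3=0
t3.Δ1 w5=1 clk=0 w4=1 w6=0 w2=1 w0=1 w3=0
t4.Δ0 w5=1 clk=0 w4=1 w6=0 w2=1 w0=1 w3=0
t4.Δ1 w5=1 clk=1 w4=1 w6=0 w2=1 w0=1 w3=0
t4.Δ2 w5=1 clk=1 w4=1 w6=0 w2=1 w0=0 w3=0
t4.Δ3 w5=1 clk=1 w4=1 w6=0 w2=1 w0=0 w3=1
t5.Δ0 w5=1 clk=1 w4=1 w6=0 w2=1 w0=0 w3=1
t5.Δ1 w5=1 clk=0 w4=1 w6=0 w2=1 w0=0 w3=1
t6.Δ0 w5=1 clk=0 w4=1 w6=0 w2=1 w0=0 w3=1
t6.Δ1 w5=1 clk=1 w4=1 w6=0 w2=1 w0=0 w3=1
t6.Δ2 w5=1 clk=1 w4=1 w6=0 w2=1 w0=1 w3=1
t6.Δ3 w5=1 clk=1 w4=1 w6=0 w2=1 w0=1 w3=0
t7.Δ0 w5=1 clk=1 w4=1 w6=0 w2=1 w0=1 w3=0
t7.Δ1 w5=1 clk=0 w4=1 w6=0 w2=1 w0=1 w3=0
t8.Δ0 w5=1 clk=0 w4=1 w6=0 w2=1 w0=1 w3=0
t8.Δ1 w5=1 clk=1 w4=1 w6=0 w2=1 w0=1 w3=0
t8.Δ2 w5=1 clk=1 w4=1 w6=0 w2=1 w0=0 w3=0
t8.Δ3 w5=1 clk=1 w4=1 w6=0 w2=1 w0=0 w3=1
t9.Δ0 w5=1 clk=1 w4=1 w6=0 w2=1 w0=0 w3=1
t9.Δ1 w5=1 clk=0 w4=1 w6=0 w2=1 w0=0 w3=1
t10.Δ0 w5=1 clk=0 w4=1 w6=0 w2=1 w0=0 w3=1
t10.Δ1 w5=1 clk=1 w4=1 w6=0 w2=1 w0=0 w3=1
t10.Δ2 w5=1 clk=1 w4=1 w6=0 w2=1 w0=1 w3=1
t10.Δ3 w5=1 clk=1 w4=1 w6=0 w2=1 w0=1 w3=0
t11.Δ0 w5=1 clk=1 w4=1 w6=0 w2=1 w0=1 w3=0
t11.Δ1 w5=1 clk=0 w4=1 w6=0 w2=1 w0=1 w3=0
t12.Δ0 w5=1 clk=0 w4=1 w6=0 w2=1 w0=1 w3=0
t12.Δ1 w5=1 clk=1 w4=1 w6=0 w2=1 w0=1 w3=0
t12.Δ2 w5=1 clk=1 w4=1 w6=0 w2=1 w0=0 w3=0
t12.Δ3 w5=1 clk=1 w4=1 w6=0 w2=1 w0=0 w3=1
t13.Δ0 w5=1 clk=1 w4=1 w6=0 w2=1 w0=0 w3=1
t13.Δ1 w5=1 clk=0 w4=1 w6=0 w2=1 w0=0 w3=1
t14.Δ0 w5=1 clk=0 w4=1 w6=0 w2=1 w0=0 w3=1
t14.Δ1 w5=1 clk=1 w4=1 w6=0 w2=1 w0=0 w3=1
t14.Δ2 w5=1 clk=1 w4=1 w6=0 w2=1 w0=1 w3=1
t14.Δ3 w5=1 clk=1 w4=1 w6=0 w2=1 w0=1 w3=0
t15.Δ0 w5=1 clk=1 w4=1 w6=0 w2=1 w0=1 w3=0
t15.Δ1 w5=1 clk=0 w4=1 w6=0 w2=1 w0=1 w3=0
t16.Δ0 w5=1 clk=0 w4=1 w6=0 w2=1 w0=1 w3=0
t16.Δ1 w5=1 clk=1 w4=1 w6=0 w2=1 w0=1 w3=0
t16.Δ2 w5=1 clk=1 w4=1 w6=0 w2=1 w0=0 w3=0
t16.Δ3 w5=1 clk=1 w4=1 w6=0 w2=1 w0=0 w3=1

3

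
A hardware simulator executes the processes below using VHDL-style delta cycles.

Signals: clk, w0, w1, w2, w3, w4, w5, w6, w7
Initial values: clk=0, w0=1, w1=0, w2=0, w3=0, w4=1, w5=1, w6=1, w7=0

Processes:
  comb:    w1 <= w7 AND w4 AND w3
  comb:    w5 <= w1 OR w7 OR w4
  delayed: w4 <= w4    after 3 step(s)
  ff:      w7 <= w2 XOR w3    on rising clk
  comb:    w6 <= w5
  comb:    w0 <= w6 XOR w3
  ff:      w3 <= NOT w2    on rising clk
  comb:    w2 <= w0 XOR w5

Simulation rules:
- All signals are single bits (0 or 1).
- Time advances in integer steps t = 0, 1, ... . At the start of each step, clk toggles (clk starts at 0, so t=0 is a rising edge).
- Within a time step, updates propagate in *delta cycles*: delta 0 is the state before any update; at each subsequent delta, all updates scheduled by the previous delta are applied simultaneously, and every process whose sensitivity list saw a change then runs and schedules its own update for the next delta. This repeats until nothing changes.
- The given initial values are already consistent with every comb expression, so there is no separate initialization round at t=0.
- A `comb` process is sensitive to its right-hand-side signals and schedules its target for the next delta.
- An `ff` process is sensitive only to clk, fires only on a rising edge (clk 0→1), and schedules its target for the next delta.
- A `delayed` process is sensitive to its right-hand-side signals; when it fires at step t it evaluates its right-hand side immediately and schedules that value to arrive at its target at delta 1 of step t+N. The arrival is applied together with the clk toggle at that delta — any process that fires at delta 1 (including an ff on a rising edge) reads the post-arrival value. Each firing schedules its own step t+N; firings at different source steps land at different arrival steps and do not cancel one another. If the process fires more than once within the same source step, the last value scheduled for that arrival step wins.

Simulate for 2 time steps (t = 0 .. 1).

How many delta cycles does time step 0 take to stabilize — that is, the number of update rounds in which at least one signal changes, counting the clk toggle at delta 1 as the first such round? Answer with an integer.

t0.Δ0 w1=0 w0=1 w3=0 clk=0 w2=0 w7=0 w4=1 w6=1 w5=1
t0.Δ1 w1=0 w0=1 w3=0 clk=1 w2=0 w7=0 w4=1 w6=1 w5=1
t0.Δ2 w1=0 w0=1 w3=1 clk=1 w2=0 w7=0 w4=1 w6=1 w5=1
t0.Δ3 w1=0 w0=0 w3=1 clk=1 w2=0 w7=0 w4=1 w6=1 w5=1
t0.Δ4 w1=0 w0=0 w3=1 clk=1 w2=1 w7=0 w4=1 w6=1 w5=1
t1.Δ0 w1=0 w0=0 w3=1 clk=1 w2=1 w7=0 w4=1 w6=1 w5=1
t1.Δ1 w1=0 w0=0 w3=1 clk=0 w2=1 w7=0 w4=1 w6=1 w5=1

4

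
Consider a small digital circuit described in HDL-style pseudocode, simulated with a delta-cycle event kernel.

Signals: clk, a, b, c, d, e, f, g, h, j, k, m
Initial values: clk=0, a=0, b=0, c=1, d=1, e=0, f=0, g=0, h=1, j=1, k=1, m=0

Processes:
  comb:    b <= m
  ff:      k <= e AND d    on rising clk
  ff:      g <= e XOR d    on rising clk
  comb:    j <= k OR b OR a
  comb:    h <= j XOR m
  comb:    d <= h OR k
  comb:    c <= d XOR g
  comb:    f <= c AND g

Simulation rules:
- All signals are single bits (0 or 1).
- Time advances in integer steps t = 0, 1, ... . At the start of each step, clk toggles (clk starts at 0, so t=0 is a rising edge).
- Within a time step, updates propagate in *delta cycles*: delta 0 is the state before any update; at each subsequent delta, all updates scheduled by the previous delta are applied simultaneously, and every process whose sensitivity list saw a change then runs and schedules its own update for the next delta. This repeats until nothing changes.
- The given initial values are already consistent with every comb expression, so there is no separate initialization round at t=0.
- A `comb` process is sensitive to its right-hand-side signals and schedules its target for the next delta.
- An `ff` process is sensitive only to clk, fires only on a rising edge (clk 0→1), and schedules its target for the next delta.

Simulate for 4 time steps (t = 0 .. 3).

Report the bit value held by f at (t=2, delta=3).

t=0 Δ0: m=0 clk=0 c=1 g=0 j=1 e=0 d=1 a=0 h=1 k=1 f=0 b=0
  Δ1: clk:0→1
  Δ2: g:0→1, k:1→0
  Δ3: c:1→0, j:1→0, f:0→1
  Δ4: h:1→0, f:1→0
  Δ5: d:1→0
  Δ6: c:0→1
  Δ7: f:0→1
  (7Δ to stable)
t=1 Δ0: m=0 clk=1 c=1 g=1 j=0 e=0 d=0 a=0 h=0 k=0 f=1 b=0
  Δ1: clk:1→0
  (1Δ to stable)
t=2 Δ0: m=0 clk=0 c=1 g=1 j=0 e=0 d=0 a=0 h=0 k=0 f=1 b=0
  Δ1: clk:0→1
  Δ2: g:1→0
  Δ3: c:1→0, f:1→0
  (3Δ to stable)
t=3 Δ0: m=0 clk=1 c=0 g=0 j=0 e=0 d=0 a=0 h=0 k=0 f=0 b=0
  Δ1: clk:1→0
  (1Δ to stable)

0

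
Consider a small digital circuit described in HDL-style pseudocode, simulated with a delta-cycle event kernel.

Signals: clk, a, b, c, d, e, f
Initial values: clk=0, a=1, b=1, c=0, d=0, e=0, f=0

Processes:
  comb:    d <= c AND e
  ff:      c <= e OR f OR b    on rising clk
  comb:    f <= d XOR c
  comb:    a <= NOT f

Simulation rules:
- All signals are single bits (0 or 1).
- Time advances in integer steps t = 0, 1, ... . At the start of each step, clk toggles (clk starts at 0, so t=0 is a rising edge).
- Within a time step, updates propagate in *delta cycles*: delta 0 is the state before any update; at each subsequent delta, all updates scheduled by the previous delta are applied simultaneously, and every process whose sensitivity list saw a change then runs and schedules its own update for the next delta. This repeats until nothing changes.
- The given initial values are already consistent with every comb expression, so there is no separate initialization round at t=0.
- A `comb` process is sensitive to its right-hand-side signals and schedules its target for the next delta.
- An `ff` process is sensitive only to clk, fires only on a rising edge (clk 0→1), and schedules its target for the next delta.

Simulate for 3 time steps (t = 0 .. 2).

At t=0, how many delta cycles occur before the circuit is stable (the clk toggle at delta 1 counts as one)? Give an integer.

4

t=0 Δ0: d=0 f=0 clk=0 b=1 e=0 c=0 a=1
  Δ1: clk:0→1
  Δ2: c:0→1
  Δ3: f:0→1
  Δ4: a:1→0
  (4Δ to stable)
t=1 Δ0: d=0 f=1 clk=1 b=1 e=0 c=1 a=0
  Δ1: clk:1→0
  (1Δ to stable)
t=2 Δ0: d=0 f=1 clk=0 b=1 e=0 c=1 a=0
  Δ1: clk:0→1
  (1Δ to stable)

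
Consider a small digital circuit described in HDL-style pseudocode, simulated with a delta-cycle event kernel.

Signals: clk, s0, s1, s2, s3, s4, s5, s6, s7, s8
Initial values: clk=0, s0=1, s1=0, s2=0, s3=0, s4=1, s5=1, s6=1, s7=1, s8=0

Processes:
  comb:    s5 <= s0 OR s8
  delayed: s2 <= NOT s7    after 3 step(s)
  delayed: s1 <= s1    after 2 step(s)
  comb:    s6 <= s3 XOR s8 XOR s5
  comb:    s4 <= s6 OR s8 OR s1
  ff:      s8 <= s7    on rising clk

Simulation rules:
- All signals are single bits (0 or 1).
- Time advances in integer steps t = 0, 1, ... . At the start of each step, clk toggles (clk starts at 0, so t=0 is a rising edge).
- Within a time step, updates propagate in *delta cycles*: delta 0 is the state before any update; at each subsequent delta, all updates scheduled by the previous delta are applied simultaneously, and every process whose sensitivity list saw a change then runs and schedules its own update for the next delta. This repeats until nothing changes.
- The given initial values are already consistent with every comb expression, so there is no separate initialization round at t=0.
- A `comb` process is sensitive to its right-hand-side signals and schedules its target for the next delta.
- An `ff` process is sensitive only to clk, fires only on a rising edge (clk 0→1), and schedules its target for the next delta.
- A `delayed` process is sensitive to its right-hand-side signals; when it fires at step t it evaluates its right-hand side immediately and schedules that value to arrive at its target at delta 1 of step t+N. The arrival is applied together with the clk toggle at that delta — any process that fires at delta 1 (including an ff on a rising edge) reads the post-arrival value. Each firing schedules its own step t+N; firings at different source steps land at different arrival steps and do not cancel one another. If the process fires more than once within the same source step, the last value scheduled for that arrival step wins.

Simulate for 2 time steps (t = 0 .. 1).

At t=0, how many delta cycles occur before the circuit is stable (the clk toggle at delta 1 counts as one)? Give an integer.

t0.Δ0 s1=0 s5=1 s8=0 s7=1 s0=1 clk=0 s4=1 s6=1 s3=0 s2=0
t0.Δ1 s1=0 s5=1 s8=0 s7=1 s0=1 clk=1 s4=1 s6=1 s3=0 s2=0
t0.Δ2 s1=0 s5=1 s8=1 s7=1 s0=1 clk=1 s4=1 s6=1 s3=0 s2=0
t0.Δ3 s1=0 s5=1 s8=1 s7=1 s0=1 clk=1 s4=1 s6=0 s3=0 s2=0
t1.Δ0 s1=0 s5=1 s8=1 s7=1 s0=1 clk=1 s4=1 s6=0 s3=0 s2=0
t1.Δ1 s1=0 s5=1 s8=1 s7=1 s0=1 clk=0 s4=1 s6=0 s3=0 s2=0

3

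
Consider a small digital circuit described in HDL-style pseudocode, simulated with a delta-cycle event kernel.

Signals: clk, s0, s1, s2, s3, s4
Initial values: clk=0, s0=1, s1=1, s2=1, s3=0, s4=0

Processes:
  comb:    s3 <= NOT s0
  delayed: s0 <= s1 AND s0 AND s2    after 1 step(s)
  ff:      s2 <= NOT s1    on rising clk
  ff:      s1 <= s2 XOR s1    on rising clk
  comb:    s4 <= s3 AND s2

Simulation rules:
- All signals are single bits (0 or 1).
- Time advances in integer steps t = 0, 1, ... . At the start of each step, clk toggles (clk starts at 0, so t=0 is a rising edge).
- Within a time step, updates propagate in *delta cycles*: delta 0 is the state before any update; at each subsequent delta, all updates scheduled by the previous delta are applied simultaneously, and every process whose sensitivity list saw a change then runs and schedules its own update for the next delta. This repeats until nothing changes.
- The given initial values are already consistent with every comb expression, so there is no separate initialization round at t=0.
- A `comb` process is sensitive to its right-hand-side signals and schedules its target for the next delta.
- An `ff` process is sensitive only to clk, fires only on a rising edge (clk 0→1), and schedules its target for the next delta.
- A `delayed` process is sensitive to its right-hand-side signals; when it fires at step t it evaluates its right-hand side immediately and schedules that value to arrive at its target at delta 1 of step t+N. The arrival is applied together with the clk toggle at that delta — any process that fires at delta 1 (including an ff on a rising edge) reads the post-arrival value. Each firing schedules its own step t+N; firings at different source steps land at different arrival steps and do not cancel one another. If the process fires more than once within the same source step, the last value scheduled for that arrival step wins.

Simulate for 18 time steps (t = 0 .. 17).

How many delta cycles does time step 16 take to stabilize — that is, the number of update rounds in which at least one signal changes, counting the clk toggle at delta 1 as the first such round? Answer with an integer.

t0.Δ0 clk=0 s2=1 s4=0 s0=1 s3=0 s1=1
t0.Δ1 clk=1 s2=1 s4=0 s0=1 s3=0 s1=1
t0.Δ2 clk=1 s2=0 s4=0 s0=1 s3=0 s1=0
t1.Δ0 clk=1 s2=0 s4=0 s0=1 s3=0 s1=0
t1.Δ1 clk=0 s2=0 s4=0 s0=0 s3=0 s1=0
t1.Δ2 clk=0 s2=0 s4=0 s0=0 s3=1 s1=0
t2.Δ0 clk=0 s2=0 s4=0 s0=0 s3=1 s1=0
t2.Δ1 clk=1 s2=0 s4=0 s0=0 s3=1 s1=0
t2.Δ2 clk=1 s2=1 s4=0 s0=0 s3=1 s1=0
t2.Δ3 clk=1 s2=1 s4=1 s0=0 s3=1 s1=0
t3.Δ0 clk=1 s2=1 s4=1 s0=0 s3=1 s1=0
t3.Δ1 clk=0 s2=1 s4=1 s0=0 s3=1 s1=0
t4.Δ0 clk=0 s2=1 s4=1 s0=0 s3=1 s1=0
t4.Δ1 clk=1 s2=1 s4=1 s0=0 s3=1 s1=0
t4.Δ2 clk=1 s2=1 s4=1 s0=0 s3=1 s1=1
t5.Δ0 clk=1 s2=1 s4=1 s0=0 s3=1 s1=1
t5.Δ1 clk=0 s2=1 s4=1 s0=0 s3=1 s1=1
t6.Δ0 clk=0 s2=1 s4=1 s0=0 s3=1 s1=1
t6.Δ1 clk=1 s2=1 s4=1 s0=0 s3=1 s1=1
t6.Δ2 clk=1 s2=0 s4=1 s0=0 s3=1 s1=0
t6.Δ3 clk=1 s2=0 s4=0 s0=0 s3=1 s1=0
t7.Δ0 clk=1 s2=0 s4=0 s0=0 s3=1 s1=0
t7.Δ1 clk=0 s2=0 s4=0 s0=0 s3=1 s1=0
t8.Δ0 clk=0 s2=0 s4=0 s0=0 s3=1 s1=0
t8.Δ1 clk=1 s2=0 s4=0 s0=0 s3=1 s1=0
t8.Δ2 clk=1 s2=1 s4=0 s0=0 s3=1 s1=0
t8.Δ3 clk=1 s2=1 s4=1 s0=0 s3=1 s1=0
t9.Δ0 clk=1 s2=1 s4=1 s0=0 s3=1 s1=0
t9.Δ1 clk=0 s2=1 s4=1 s0=0 s3=1 s1=0
t10.Δ0 clk=0 s2=1 s4=1 s0=0 s3=1 s1=0
t10.Δ1 clk=1 s2=1 s4=1 s0=0 s3=1 s1=0
t10.Δ2 clk=1 s2=1 s4=1 s0=0 s3=1 s1=1
t11.Δ0 clk=1 s2=1 s4=1 s0=0 s3=1 s1=1
t11.Δ1 clk=0 s2=1 s4=1 s0=0 s3=1 s1=1
t12.Δ0 clk=0 s2=1 s4=1 s0=0 s3=1 s1=1
t12.Δ1 clk=1 s2=1 s4=1 s0=0 s3=1 s1=1
t12.Δ2 clk=1 s2=0 s4=1 s0=0 s3=1 s1=0
t12.Δ3 clk=1 s2=0 s4=0 s0=0 s3=1 s1=0
t13.Δ0 clk=1 s2=0 s4=0 s0=0 s3=1 s1=0
t13.Δ1 clk=0 s2=0 s4=0 s0=0 s3=1 s1=0
t14.Δ0 clk=0 s2=0 s4=0 s0=0 s3=1 s1=0
t14.Δ1 clk=1 s2=0 s4=0 s0=0 s3=1 s1=0
t14.Δ2 clk=1 s2=1 s4=0 s0=0 s3=1 s1=0
t14.Δ3 clk=1 s2=1 s4=1 s0=0 s3=1 s1=0
t15.Δ0 clk=1 s2=1 s4=1 s0=0 s3=1 s1=0
t15.Δ1 clk=0 s2=1 s4=1 s0=0 s3=1 s1=0
t16.Δ0 clk=0 s2=1 s4=1 s0=0 s3=1 s1=0
t16.Δ1 clk=1 s2=1 s4=1 s0=0 s3=1 s1=0
t16.Δ2 clk=1 s2=1 s4=1 s0=0 s3=1 s1=1
t17.Δ0 clk=1 s2=1 s4=1 s0=0 s3=1 s1=1
t17.Δ1 clk=0 s2=1 s4=1 s0=0 s3=1 s1=1

2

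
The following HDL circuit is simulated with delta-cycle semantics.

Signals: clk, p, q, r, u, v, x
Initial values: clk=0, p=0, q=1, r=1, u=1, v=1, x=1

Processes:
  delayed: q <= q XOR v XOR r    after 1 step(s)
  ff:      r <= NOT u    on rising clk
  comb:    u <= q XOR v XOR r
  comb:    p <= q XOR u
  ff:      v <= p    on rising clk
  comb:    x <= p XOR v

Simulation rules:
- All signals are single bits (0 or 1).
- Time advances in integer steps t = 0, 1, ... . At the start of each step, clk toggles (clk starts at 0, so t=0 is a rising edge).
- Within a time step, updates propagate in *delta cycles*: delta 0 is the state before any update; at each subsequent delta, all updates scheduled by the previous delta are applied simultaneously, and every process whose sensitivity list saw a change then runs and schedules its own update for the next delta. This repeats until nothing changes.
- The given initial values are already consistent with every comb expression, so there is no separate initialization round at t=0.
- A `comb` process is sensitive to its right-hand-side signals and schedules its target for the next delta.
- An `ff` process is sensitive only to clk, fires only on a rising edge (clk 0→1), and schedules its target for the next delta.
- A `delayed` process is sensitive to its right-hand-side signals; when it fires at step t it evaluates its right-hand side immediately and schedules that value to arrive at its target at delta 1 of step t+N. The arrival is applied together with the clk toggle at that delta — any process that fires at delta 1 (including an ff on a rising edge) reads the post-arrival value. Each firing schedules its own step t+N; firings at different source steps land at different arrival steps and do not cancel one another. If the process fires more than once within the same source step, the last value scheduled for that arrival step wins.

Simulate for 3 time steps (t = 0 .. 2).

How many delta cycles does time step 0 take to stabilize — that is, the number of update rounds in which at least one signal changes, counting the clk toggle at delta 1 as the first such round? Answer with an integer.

3

t0.Δ0 q=1 r=1 x=1 p=0 v=1 clk=0 u=1
t0.Δ1 q=1 r=1 x=1 p=0 v=1 clk=1 u=1
t0.Δ2 q=1 r=0 x=1 p=0 v=0 clk=1 u=1
t0.Δ3 q=1 r=0 x=0 p=0 v=0 clk=1 u=1
t1.Δ0 q=1 r=0 x=0 p=0 v=0 clk=1 u=1
t1.Δ1 q=1 r=0 x=0 p=0 v=0 clk=0 u=1
t2.Δ0 q=1 r=0 x=0 p=0 v=0 clk=0 u=1
t2.Δ1 q=1 r=0 x=0 p=0 v=0 clk=1 u=1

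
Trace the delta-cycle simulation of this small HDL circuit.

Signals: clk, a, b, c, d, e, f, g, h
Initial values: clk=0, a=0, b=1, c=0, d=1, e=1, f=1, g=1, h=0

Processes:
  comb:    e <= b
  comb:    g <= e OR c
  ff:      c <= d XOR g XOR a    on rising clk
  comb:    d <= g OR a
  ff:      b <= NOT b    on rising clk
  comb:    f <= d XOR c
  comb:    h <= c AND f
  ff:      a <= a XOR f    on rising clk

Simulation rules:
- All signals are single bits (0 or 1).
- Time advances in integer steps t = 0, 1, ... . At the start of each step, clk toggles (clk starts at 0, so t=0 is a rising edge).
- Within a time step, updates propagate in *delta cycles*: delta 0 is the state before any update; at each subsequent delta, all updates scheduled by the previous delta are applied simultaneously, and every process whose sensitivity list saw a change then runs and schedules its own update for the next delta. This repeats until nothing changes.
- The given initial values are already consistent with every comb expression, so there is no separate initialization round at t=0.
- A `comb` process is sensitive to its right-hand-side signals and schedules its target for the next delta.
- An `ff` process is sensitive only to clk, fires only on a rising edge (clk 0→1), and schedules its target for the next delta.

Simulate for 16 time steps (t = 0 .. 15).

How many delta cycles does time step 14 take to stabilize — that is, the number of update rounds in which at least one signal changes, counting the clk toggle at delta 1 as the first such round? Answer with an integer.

t0.Δ0 a=0 clk=0 e=1 c=0 g=1 b=1 f=1 d=1 h=0
t0.Δ1 a=0 clk=1 e=1 c=0 g=1 b=1 f=1 d=1 h=0
t0.Δ2 a=1 clk=1 e=1 c=0 g=1 b=0 f=1 d=1 h=0
t0.Δ3 a=1 clk=1 e=0 c=0 g=1 b=0 f=1 d=1 h=0
t0.Δ4 a=1 clk=1 e=0 c=0 g=0 b=0 f=1 d=1 h=0
t1.Δ0 a=1 clk=1 e=0 c=0 g=0 b=0 f=1 d=1 h=0
t1.Δ1 a=1 clk=0 e=0 c=0 g=0 b=0 f=1 d=1 h=0
t2.Δ0 a=1 clk=0 e=0 c=0 g=0 b=0 f=1 d=1 h=0
t2.Δ1 a=1 clk=1 e=0 c=0 g=0 b=0 f=1 d=1 h=0
t2.Δ2 a=0 clk=1 e=0 c=0 g=0 b=1 f=1 d=1 h=0
t2.Δ3 a=0 clk=1 e=1 c=0 g=0 b=1 f=1 d=0 h=0
t2.Δ4 a=0 clk=1 e=1 c=0 g=1 b=1 f=0 d=0 h=0
t2.Δ5 a=0 clk=1 e=1 c=0 g=1 b=1 f=0 d=1 h=0
t2.Δ6 a=0 clk=1 e=1 c=0 g=1 b=1 f=1 d=1 h=0
t3.Δ0 a=0 clk=1 e=1 c=0 g=1 b=1 f=1 d=1 h=0
t3.Δ1 a=0 clk=0 e=1 c=0 g=1 b=1 f=1 d=1 h=0
t4.Δ0 a=0 clk=0 e=1 c=0 g=1 b=1 f=1 d=1 h=0
t4.Δ1 a=0 clk=1 e=1 c=0 g=1 b=1 f=1 d=1 h=0
t4.Δ2 a=1 clk=1 e=1 c=0 g=1 b=0 f=1 d=1 h=0
t4.Δ3 a=1 clk=1 e=0 c=0 g=1 b=0 f=1 d=1 h=0
t4.Δ4 a=1 clk=1 e=0 c=0 g=0 b=0 f=1 d=1 h=0
t5.Δ0 a=1 clk=1 e=0 c=0 g=0 b=0 f=1 d=1 h=0
t5.Δ1 a=1 clk=0 e=0 c=0 g=0 b=0 f=1 d=1 h=0
t6.Δ0 a=1 clk=0 e=0 c=0 g=0 b=0 f=1 d=1 h=0
t6.Δ1 a=1 clk=1 e=0 c=0 g=0 b=0 f=1 d=1 h=0
t6.Δ2 a=0 clk=1 e=0 c=0 g=0 b=1 f=1 d=1 h=0
t6.Δ3 a=0 clk=1 e=1 c=0 g=0 b=1 f=1 d=0 h=0
t6.Δ4 a=0 clk=1 e=1 c=0 g=1 b=1 f=0 d=0 h=0
t6.Δ5 a=0 clk=1 e=1 c=0 g=1 b=1 f=0 d=1 h=0
t6.Δ6 a=0 clk=1 e=1 c=0 g=1 b=1 f=1 d=1 h=0
t7.Δ0 a=0 clk=1 e=1 c=0 g=1 b=1 f=1 d=1 h=0
t7.Δ1 a=0 clk=0 e=1 c=0 g=1 b=1 f=1 d=1 h=0
t8.Δ0 a=0 clk=0 e=1 c=0 g=1 b=1 f=1 d=1 h=0
t8.Δ1 a=0 clk=1 e=1 c=0 g=1 b=1 f=1 d=1 h=0
t8.Δ2 a=1 clk=1 e=1 c=0 g=1 b=0 f=1 d=1 h=0
t8.Δ3 a=1 clk=1 e=0 c=0 g=1 b=0 f=1 d=1 h=0
t8.Δ4 a=1 clk=1 e=0 c=0 g=0 b=0 f=1 d=1 h=0
t9.Δ0 a=1 clk=1 e=0 c=0 g=0 b=0 f=1 d=1 h=0
t9.Δ1 a=1 clk=0 e=0 c=0 g=0 b=0 f=1 d=1 h=0
t10.Δ0 a=1 clk=0 e=0 c=0 g=0 b=0 f=1 d=1 h=0
t10.Δ1 a=1 clk=1 e=0 c=0 g=0 b=0 f=1 d=1 h=0
t10.Δ2 a=0 clk=1 e=0 c=0 g=0 b=1 f=1 d=1 h=0
t10.Δ3 a=0 clk=1 e=1 c=0 g=0 b=1 f=1 d=0 h=0
t10.Δ4 a=0 clk=1 e=1 c=0 g=1 b=1 f=0 d=0 h=0
t10.Δ5 a=0 clk=1 e=1 c=0 g=1 b=1 f=0 d=1 h=0
t10.Δ6 a=0 clk=1 e=1 c=0 g=1 b=1 f=1 d=1 h=0
t11.Δ0 a=0 clk=1 e=1 c=0 g=1 b=1 f=1 d=1 h=0
t11.Δ1 a=0 clk=0 e=1 c=0 g=1 b=1 f=1 d=1 h=0
t12.Δ0 a=0 clk=0 e=1 c=0 g=1 b=1 f=1 d=1 h=0
t12.Δ1 a=0 clk=1 e=1 c=0 g=1 b=1 f=1 d=1 h=0
t12.Δ2 a=1 clk=1 e=1 c=0 g=1 b=0 f=1 d=1 h=0
t12.Δ3 a=1 clk=1 e=0 c=0 g=1 b=0 f=1 d=1 h=0
t12.Δ4 a=1 clk=1 e=0 c=0 g=0 b=0 f=1 d=1 h=0
t13.Δ0 a=1 clk=1 e=0 c=0 g=0 b=0 f=1 d=1 h=0
t13.Δ1 a=1 clk=0 e=0 c=0 g=0 b=0 f=1 d=1 h=0
t14.Δ0 a=1 clk=0 e=0 c=0 g=0 b=0 f=1 d=1 h=0
t14.Δ1 a=1 clk=1 e=0 c=0 g=0 b=0 f=1 d=1 h=0
t14.Δ2 a=0 clk=1 e=0 c=0 g=0 b=1 f=1 d=1 h=0
t14.Δ3 a=0 clk=1 e=1 c=0 g=0 b=1 f=1 d=0 h=0
t14.Δ4 a=0 clk=1 e=1 c=0 g=1 b=1 f=0 d=0 h=0
t14.Δ5 a=0 clk=1 e=1 c=0 g=1 b=1 f=0 d=1 h=0
t14.Δ6 a=0 clk=1 e=1 c=0 g=1 b=1 f=1 d=1 h=0
t15.Δ0 a=0 clk=1 e=1 c=0 g=1 b=1 f=1 d=1 h=0
t15.Δ1 a=0 clk=0 e=1 c=0 g=1 b=1 f=1 d=1 h=0

6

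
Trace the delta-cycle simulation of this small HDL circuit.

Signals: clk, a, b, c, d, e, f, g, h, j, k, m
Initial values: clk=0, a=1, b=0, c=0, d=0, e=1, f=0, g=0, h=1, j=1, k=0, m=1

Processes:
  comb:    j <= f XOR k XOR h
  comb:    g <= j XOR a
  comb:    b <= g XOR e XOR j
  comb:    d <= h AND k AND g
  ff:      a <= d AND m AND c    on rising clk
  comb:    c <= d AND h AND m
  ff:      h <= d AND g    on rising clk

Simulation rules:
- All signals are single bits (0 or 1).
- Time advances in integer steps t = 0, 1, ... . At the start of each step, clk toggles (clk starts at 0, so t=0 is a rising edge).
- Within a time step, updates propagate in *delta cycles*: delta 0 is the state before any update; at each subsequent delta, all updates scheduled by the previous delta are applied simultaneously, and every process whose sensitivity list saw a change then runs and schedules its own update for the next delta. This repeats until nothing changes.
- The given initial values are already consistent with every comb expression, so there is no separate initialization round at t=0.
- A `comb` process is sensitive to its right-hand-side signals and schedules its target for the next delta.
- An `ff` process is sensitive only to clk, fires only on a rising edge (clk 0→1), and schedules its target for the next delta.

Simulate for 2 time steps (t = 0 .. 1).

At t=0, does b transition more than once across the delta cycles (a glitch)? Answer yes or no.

t=0 Δ0: c=0 m=1 a=1 b=0 clk=0 g=0 j=1 h=1 f=0 k=0 e=1 d=0
  Δ1: clk:0→1
  Δ2: a:1→0, h:1→0
  Δ3: g:0→1, j:1→0
  Δ4: g:1→0
  Δ5: b:0→1
  (5Δ to stable)
t=1 Δ0: c=0 m=1 a=0 b=1 clk=1 g=0 j=0 h=0 f=0 k=0 e=1 d=0
  Δ1: clk:1→0
  (1Δ to stable)

no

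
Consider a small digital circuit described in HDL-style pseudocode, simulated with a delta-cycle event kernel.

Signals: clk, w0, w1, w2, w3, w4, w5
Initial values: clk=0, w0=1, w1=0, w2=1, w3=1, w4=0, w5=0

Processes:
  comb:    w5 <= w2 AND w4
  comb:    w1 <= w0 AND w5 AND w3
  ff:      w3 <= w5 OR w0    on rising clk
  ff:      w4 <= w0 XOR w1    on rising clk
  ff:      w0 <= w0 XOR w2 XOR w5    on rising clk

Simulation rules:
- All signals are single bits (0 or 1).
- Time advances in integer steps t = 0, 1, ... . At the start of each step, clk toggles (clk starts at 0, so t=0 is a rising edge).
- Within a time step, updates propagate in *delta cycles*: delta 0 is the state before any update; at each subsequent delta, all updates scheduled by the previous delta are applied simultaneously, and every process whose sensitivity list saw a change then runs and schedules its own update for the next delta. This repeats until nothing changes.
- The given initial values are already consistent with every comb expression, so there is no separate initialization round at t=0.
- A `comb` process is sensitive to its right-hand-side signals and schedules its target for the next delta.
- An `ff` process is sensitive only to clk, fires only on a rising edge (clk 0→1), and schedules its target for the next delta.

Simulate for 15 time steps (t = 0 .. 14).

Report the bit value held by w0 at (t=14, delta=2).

0

t0.Δ0 w0=1 w1=0 w2=1 clk=0 w4=0 w3=1 w5=0
t0.Δ1 w0=1 w1=0 w2=1 clk=1 w4=0 w3=1 w5=0
t0.Δ2 w0=0 w1=0 w2=1 clk=1 w4=1 w3=1 w5=0
t0.Δ3 w0=0 w1=0 w2=1 clk=1 w4=1 w3=1 w5=1
t1.Δ0 w0=0 w1=0 w2=1 clk=1 w4=1 w3=1 w5=1
t1.Δ1 w0=0 w1=0 w2=1 clk=0 w4=1 w3=1 w5=1
t2.Δ0 w0=0 w1=0 w2=1 clk=0 w4=1 w3=1 w5=1
t2.Δ1 w0=0 w1=0 w2=1 clk=1 w4=1 w3=1 w5=1
t2.Δ2 w0=0 w1=0 w2=1 clk=1 w4=0 w3=1 w5=1
t2.Δ3 w0=0 w1=0 w2=1 clk=1 w4=0 w3=1 w5=0
t3.Δ0 w0=0 w1=0 w2=1 clk=1 w4=0 w3=1 w5=0
t3.Δ1 w0=0 w1=0 w2=1 clk=0 w4=0 w3=1 w5=0
t4.Δ0 w0=0 w1=0 w2=1 clk=0 w4=0 w3=1 w5=0
t4.Δ1 w0=0 w1=0 w2=1 clk=1 w4=0 w3=1 w5=0
t4.Δ2 w0=1 w1=0 w2=1 clk=1 w4=0 w3=0 w5=0
t5.Δ0 w0=1 w1=0 w2=1 clk=1 w4=0 w3=0 w5=0
t5.Δ1 w0=1 w1=0 w2=1 clk=0 w4=0 w3=0 w5=0
t6.Δ0 w0=1 w1=0 w2=1 clk=0 w4=0 w3=0 w5=0
t6.Δ1 w0=1 w1=0 w2=1 clk=1 w4=0 w3=0 w5=0
t6.Δ2 w0=0 w1=0 w2=1 clk=1 w4=1 w3=1 w5=0
t6.Δ3 w0=0 w1=0 w2=1 clk=1 w4=1 w3=1 w5=1
t7.Δ0 w0=0 w1=0 w2=1 clk=1 w4=1 w3=1 w5=1
t7.Δ1 w0=0 w1=0 w2=1 clk=0 w4=1 w3=1 w5=1
t8.Δ0 w0=0 w1=0 w2=1 clk=0 w4=1 w3=1 w5=1
t8.Δ1 w0=0 w1=0 w2=1 clk=1 w4=1 w3=1 w5=1
t8.Δ2 w0=0 w1=0 w2=1 clk=1 w4=0 w3=1 w5=1
t8.Δ3 w0=0 w1=0 w2=1 clk=1 w4=0 w3=1 w5=0
t9.Δ0 w0=0 w1=0 w2=1 clk=1 w4=0 w3=1 w5=0
t9.Δ1 w0=0 w1=0 w2=1 clk=0 w4=0 w3=1 w5=0
t10.Δ0 w0=0 w1=0 w2=1 clk=0 w4=0 w3=1 w5=0
t10.Δ1 w0=0 w1=0 w2=1 clk=1 w4=0 w3=1 w5=0
t10.Δ2 w0=1 w1=0 w2=1 clk=1 w4=0 w3=0 w5=0
t11.Δ0 w0=1 w1=0 w2=1 clk=1 w4=0 w3=0 w5=0
t11.Δ1 w0=1 w1=0 w2=1 clk=0 w4=0 w3=0 w5=0
t12.Δ0 w0=1 w1=0 w2=1 clk=0 w4=0 w3=0 w5=0
t12.Δ1 w0=1 w1=0 w2=1 clk=1 w4=0 w3=0 w5=0
t12.Δ2 w0=0 w1=0 w2=1 clk=1 w4=1 w3=1 w5=0
t12.Δ3 w0=0 w1=0 w2=1 clk=1 w4=1 w3=1 w5=1
t13.Δ0 w0=0 w1=0 w2=1 clk=1 w4=1 w3=1 w5=1
t13.Δ1 w0=0 w1=0 w2=1 clk=0 w4=1 w3=1 w5=1
t14.Δ0 w0=0 w1=0 w2=1 clk=0 w4=1 w3=1 w5=1
t14.Δ1 w0=0 w1=0 w2=1 clk=1 w4=1 w3=1 w5=1
t14.Δ2 w0=0 w1=0 w2=1 clk=1 w4=0 w3=1 w5=1
t14.Δ3 w0=0 w1=0 w2=1 clk=1 w4=0 w3=1 w5=0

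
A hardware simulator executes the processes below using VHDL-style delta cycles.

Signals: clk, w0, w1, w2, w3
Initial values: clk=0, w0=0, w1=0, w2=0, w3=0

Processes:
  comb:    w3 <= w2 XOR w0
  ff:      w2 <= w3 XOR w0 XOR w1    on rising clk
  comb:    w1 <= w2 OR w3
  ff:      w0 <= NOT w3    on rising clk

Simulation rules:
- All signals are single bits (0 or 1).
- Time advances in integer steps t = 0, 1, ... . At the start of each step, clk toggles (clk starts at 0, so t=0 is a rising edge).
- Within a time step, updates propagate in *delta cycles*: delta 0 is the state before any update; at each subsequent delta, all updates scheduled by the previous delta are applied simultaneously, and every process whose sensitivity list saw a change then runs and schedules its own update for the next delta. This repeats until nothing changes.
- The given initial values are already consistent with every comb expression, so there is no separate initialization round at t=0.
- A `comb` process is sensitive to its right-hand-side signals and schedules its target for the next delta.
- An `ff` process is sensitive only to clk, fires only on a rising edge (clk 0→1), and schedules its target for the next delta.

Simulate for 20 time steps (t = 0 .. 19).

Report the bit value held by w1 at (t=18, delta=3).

0

t0.Δ0 clk=0 w1=0 w2=0 w0=0 w3=0
t0.Δ1 clk=1 w1=0 w2=0 w0=0 w3=0
t0.Δ2 clk=1 w1=0 w2=0 w0=1 w3=0
t0.Δ3 clk=1 w1=0 w2=0 w0=1 w3=1
t0.Δ4 clk=1 w1=1 w2=0 w0=1 w3=1
t1.Δ0 clk=1 w1=1 w2=0 w0=1 w3=1
t1.Δ1 clk=0 w1=1 w2=0 w0=1 w3=1
t2.Δ0 clk=0 w1=1 w2=0 w0=1 w3=1
t2.Δ1 clk=1 w1=1 w2=0 w0=1 w3=1
t2.Δ2 clk=1 w1=1 w2=1 w0=0 w3=1
t3.Δ0 clk=1 w1=1 w2=1 w0=0 w3=1
t3.Δ1 clk=0 w1=1 w2=1 w0=0 w3=1
t4.Δ0 clk=0 w1=1 w2=1 w0=0 w3=1
t4.Δ1 clk=1 w1=1 w2=1 w0=0 w3=1
t4.Δ2 clk=1 w1=1 w2=0 w0=0 w3=1
t4.Δ3 clk=1 w1=1 w2=0 w0=0 w3=0
t4.Δ4 clk=1 w1=0 w2=0 w0=0 w3=0
t5.Δ0 clk=1 w1=0 w2=0 w0=0 w3=0
t5.Δ1 clk=0 w1=0 w2=0 w0=0 w3=0
t6.Δ0 clk=0 w1=0 w2=0 w0=0 w3=0
t6.Δ1 clk=1 w1=0 w2=0 w0=0 w3=0
t6.Δ2 clk=1 w1=0 w2=0 w0=1 w3=0
t6.Δ3 clk=1 w1=0 w2=0 w0=1 w3=1
t6.Δ4 clk=1 w1=1 w2=0 w0=1 w3=1
t7.Δ0 clk=1 w1=1 w2=0 w0=1 w3=1
t7.Δ1 clk=0 w1=1 w2=0 w0=1 w3=1
t8.Δ0 clk=0 w1=1 w2=0 w0=1 w3=1
t8.Δ1 clk=1 w1=1 w2=0 w0=1 w3=1
t8.Δ2 clk=1 w1=1 w2=1 w0=0 w3=1
t9.Δ0 clk=1 w1=1 w2=1 w0=0 w3=1
t9.Δ1 clk=0 w1=1 w2=1 w0=0 w3=1
t10.Δ0 clk=0 w1=1 w2=1 w0=0 w3=1
t10.Δ1 clk=1 w1=1 w2=1 w0=0 w3=1
t10.Δ2 clk=1 w1=1 w2=0 w0=0 w3=1
t10.Δ3 clk=1 w1=1 w2=0 w0=0 w3=0
t10.Δ4 clk=1 w1=0 w2=0 w0=0 w3=0
t11.Δ0 clk=1 w1=0 w2=0 w0=0 w3=0
t11.Δ1 clk=0 w1=0 w2=0 w0=0 w3=0
t12.Δ0 clk=0 w1=0 w2=0 w0=0 w3=0
t12.Δ1 clk=1 w1=0 w2=0 w0=0 w3=0
t12.Δ2 clk=1 w1=0 w2=0 w0=1 w3=0
t12.Δ3 clk=1 w1=0 w2=0 w0=1 w3=1
t12.Δ4 clk=1 w1=1 w2=0 w0=1 w3=1
t13.Δ0 clk=1 w1=1 w2=0 w0=1 w3=1
t13.Δ1 clk=0 w1=1 w2=0 w0=1 w3=1
t14.Δ0 clk=0 w1=1 w2=0 w0=1 w3=1
t14.Δ1 clk=1 w1=1 w2=0 w0=1 w3=1
t14.Δ2 clk=1 w1=1 w2=1 w0=0 w3=1
t15.Δ0 clk=1 w1=1 w2=1 w0=0 w3=1
t15.Δ1 clk=0 w1=1 w2=1 w0=0 w3=1
t16.Δ0 clk=0 w1=1 w2=1 w0=0 w3=1
t16.Δ1 clk=1 w1=1 w2=1 w0=0 w3=1
t16.Δ2 clk=1 w1=1 w2=0 w0=0 w3=1
t16.Δ3 clk=1 w1=1 w2=0 w0=0 w3=0
t16.Δ4 clk=1 w1=0 w2=0 w0=0 w3=0
t17.Δ0 clk=1 w1=0 w2=0 w0=0 w3=0
t17.Δ1 clk=0 w1=0 w2=0 w0=0 w3=0
t18.Δ0 clk=0 w1=0 w2=0 w0=0 w3=0
t18.Δ1 clk=1 w1=0 w2=0 w0=0 w3=0
t18.Δ2 clk=1 w1=0 w2=0 w0=1 w3=0
t18.Δ3 clk=1 w1=0 w2=0 w0=1 w3=1
t18.Δ4 clk=1 w1=1 w2=0 w0=1 w3=1
t19.Δ0 clk=1 w1=1 w2=0 w0=1 w3=1
t19.Δ1 clk=0 w1=1 w2=0 w0=1 w3=1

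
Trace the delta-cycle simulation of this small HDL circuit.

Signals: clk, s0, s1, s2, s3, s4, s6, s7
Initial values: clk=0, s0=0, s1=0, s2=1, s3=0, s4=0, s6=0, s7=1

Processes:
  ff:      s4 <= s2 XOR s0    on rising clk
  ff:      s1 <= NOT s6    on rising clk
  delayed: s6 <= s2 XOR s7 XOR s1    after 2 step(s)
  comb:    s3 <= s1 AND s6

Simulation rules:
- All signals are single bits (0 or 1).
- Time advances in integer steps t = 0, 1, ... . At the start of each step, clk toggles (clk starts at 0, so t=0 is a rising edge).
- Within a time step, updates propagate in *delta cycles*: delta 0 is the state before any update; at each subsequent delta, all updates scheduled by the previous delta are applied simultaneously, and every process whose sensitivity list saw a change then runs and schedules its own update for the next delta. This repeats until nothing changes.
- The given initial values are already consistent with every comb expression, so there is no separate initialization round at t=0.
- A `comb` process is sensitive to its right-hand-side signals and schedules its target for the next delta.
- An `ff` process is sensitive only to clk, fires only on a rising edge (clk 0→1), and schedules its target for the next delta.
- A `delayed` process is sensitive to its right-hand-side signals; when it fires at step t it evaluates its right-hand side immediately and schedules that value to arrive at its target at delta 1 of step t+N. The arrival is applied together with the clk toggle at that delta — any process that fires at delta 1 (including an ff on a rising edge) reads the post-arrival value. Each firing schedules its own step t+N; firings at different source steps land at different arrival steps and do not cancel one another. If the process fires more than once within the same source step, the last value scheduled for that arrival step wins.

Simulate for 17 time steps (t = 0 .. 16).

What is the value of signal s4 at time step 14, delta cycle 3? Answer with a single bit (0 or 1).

t0.Δ0 s6=0 s4=0 s0=0 s2=1 s1=0 s7=1 clk=0 s3=0
t0.Δ1 s6=0 s4=0 s0=0 s2=1 s1=0 s7=1 clk=1 s3=0
t0.Δ2 s6=0 s4=1 s0=0 s2=1 s1=1 s7=1 clk=1 s3=0
t1.Δ0 s6=0 s4=1 s0=0 s2=1 s1=1 s7=1 clk=1 s3=0
t1.Δ1 s6=0 s4=1 s0=0 s2=1 s1=1 s7=1 clk=0 s3=0
t2.Δ0 s6=0 s4=1 s0=0 s2=1 s1=1 s7=1 clk=0 s3=0
t2.Δ1 s6=1 s4=1 s0=0 s2=1 s1=1 s7=1 clk=1 s3=0
t2.Δ2 s6=1 s4=1 s0=0 s2=1 s1=0 s7=1 clk=1 s3=1
t2.Δ3 s6=1 s4=1 s0=0 s2=1 s1=0 s7=1 clk=1 s3=0
t3.Δ0 s6=1 s4=1 s0=0 s2=1 s1=0 s7=1 clk=1 s3=0
t3.Δ1 s6=1 s4=1 s0=0 s2=1 s1=0 s7=1 clk=0 s3=0
t4.Δ0 s6=1 s4=1 s0=0 s2=1 s1=0 s7=1 clk=0 s3=0
t4.Δ1 s6=0 s4=1 s0=0 s2=1 s1=0 s7=1 clk=1 s3=0
t4.Δ2 s6=0 s4=1 s0=0 s2=1 s1=1 s7=1 clk=1 s3=0
t5.Δ0 s6=0 s4=1 s0=0 s2=1 s1=1 s7=1 clk=1 s3=0
t5.Δ1 s6=0 s4=1 s0=0 s2=1 s1=1 s7=1 clk=0 s3=0
t6.Δ0 s6=0 s4=1 s0=0 s2=1 s1=1 s7=1 clk=0 s3=0
t6.Δ1 s6=1 s4=1 s0=0 s2=1 s1=1 s7=1 clk=1 s3=0
t6.Δ2 s6=1 s4=1 s0=0 s2=1 s1=0 s7=1 clk=1 s3=1
t6.Δ3 s6=1 s4=1 s0=0 s2=1 s1=0 s7=1 clk=1 s3=0
t7.Δ0 s6=1 s4=1 s0=0 s2=1 s1=0 s7=1 clk=1 s3=0
t7.Δ1 s6=1 s4=1 s0=0 s2=1 s1=0 s7=1 clk=0 s3=0
t8.Δ0 s6=1 s4=1 s0=0 s2=1 s1=0 s7=1 clk=0 s3=0
t8.Δ1 s6=0 s4=1 s0=0 s2=1 s1=0 s7=1 clk=1 s3=0
t8.Δ2 s6=0 s4=1 s0=0 s2=1 s1=1 s7=1 clk=1 s3=0
t9.Δ0 s6=0 s4=1 s0=0 s2=1 s1=1 s7=1 clk=1 s3=0
t9.Δ1 s6=0 s4=1 s0=0 s2=1 s1=1 s7=1 clk=0 s3=0
t10.Δ0 s6=0 s4=1 s0=0 s2=1 s1=1 s7=1 clk=0 s3=0
t10.Δ1 s6=1 s4=1 s0=0 s2=1 s1=1 s7=1 clk=1 s3=0
t10.Δ2 s6=1 s4=1 s0=0 s2=1 s1=0 s7=1 clk=1 s3=1
t10.Δ3 s6=1 s4=1 s0=0 s2=1 s1=0 s7=1 clk=1 s3=0
t11.Δ0 s6=1 s4=1 s0=0 s2=1 s1=0 s7=1 clk=1 s3=0
t11.Δ1 s6=1 s4=1 s0=0 s2=1 s1=0 s7=1 clk=0 s3=0
t12.Δ0 s6=1 s4=1 s0=0 s2=1 s1=0 s7=1 clk=0 s3=0
t12.Δ1 s6=0 s4=1 s0=0 s2=1 s1=0 s7=1 clk=1 s3=0
t12.Δ2 s6=0 s4=1 s0=0 s2=1 s1=1 s7=1 clk=1 s3=0
t13.Δ0 s6=0 s4=1 s0=0 s2=1 s1=1 s7=1 clk=1 s3=0
t13.Δ1 s6=0 s4=1 s0=0 s2=1 s1=1 s7=1 clk=0 s3=0
t14.Δ0 s6=0 s4=1 s0=0 s2=1 s1=1 s7=1 clk=0 s3=0
t14.Δ1 s6=1 s4=1 s0=0 s2=1 s1=1 s7=1 clk=1 s3=0
t14.Δ2 s6=1 s4=1 s0=0 s2=1 s1=0 s7=1 clk=1 s3=1
t14.Δ3 s6=1 s4=1 s0=0 s2=1 s1=0 s7=1 clk=1 s3=0
t15.Δ0 s6=1 s4=1 s0=0 s2=1 s1=0 s7=1 clk=1 s3=0
t15.Δ1 s6=1 s4=1 s0=0 s2=1 s1=0 s7=1 clk=0 s3=0
t16.Δ0 s6=1 s4=1 s0=0 s2=1 s1=0 s7=1 clk=0 s3=0
t16.Δ1 s6=0 s4=1 s0=0 s2=1 s1=0 s7=1 clk=1 s3=0
t16.Δ2 s6=0 s4=1 s0=0 s2=1 s1=1 s7=1 clk=1 s3=0

1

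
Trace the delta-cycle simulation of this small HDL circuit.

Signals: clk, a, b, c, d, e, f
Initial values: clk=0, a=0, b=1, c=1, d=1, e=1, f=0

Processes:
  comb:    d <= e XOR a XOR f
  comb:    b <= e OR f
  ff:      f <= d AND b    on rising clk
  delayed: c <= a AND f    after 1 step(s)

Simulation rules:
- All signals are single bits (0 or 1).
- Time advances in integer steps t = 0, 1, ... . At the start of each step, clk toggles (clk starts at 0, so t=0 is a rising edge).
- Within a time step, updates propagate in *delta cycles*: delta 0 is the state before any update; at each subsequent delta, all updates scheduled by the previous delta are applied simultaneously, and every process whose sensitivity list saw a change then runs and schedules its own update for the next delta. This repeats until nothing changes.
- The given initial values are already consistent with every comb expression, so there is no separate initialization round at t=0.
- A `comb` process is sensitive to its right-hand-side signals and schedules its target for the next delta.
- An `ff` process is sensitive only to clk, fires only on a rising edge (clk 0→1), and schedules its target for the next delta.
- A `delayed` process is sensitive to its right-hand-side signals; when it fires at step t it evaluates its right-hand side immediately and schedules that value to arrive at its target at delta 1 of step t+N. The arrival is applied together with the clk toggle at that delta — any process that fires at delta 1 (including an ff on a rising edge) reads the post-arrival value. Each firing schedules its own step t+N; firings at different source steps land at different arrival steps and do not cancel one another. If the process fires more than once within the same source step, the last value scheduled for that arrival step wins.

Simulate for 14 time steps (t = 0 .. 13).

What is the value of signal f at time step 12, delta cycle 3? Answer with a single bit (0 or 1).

1

t=0 Δ0: c=1 b=1 d=1 e=1 a=0 clk=0 f=0
  Δ1: clk:0→1
  Δ2: f:0→1
  Δ3: d:1→0
  (3Δ to stable)
t=1 Δ0: c=1 b=1 d=0 e=1 a=0 clk=1 f=1
  Δ1: c:1→0, clk:1→0
  (1Δ to stable)
t=2 Δ0: c=0 b=1 d=0 e=1 a=0 clk=0 f=1
  Δ1: clk:0→1
  Δ2: f:1→0
  Δ3: d:0→1
  (3Δ to stable)
t=3 Δ0: c=0 b=1 d=1 e=1 a=0 clk=1 f=0
  Δ1: clk:1→0
  (1Δ to stable)
t=4 Δ0: c=0 b=1 d=1 e=1 a=0 clk=0 f=0
  Δ1: clk:0→1
  Δ2: f:0→1
  Δ3: d:1→0
  (3Δ to stable)
t=5 Δ0: c=0 b=1 d=0 e=1 a=0 clk=1 f=1
  Δ1: clk:1→0
  (1Δ to stable)
t=6 Δ0: c=0 b=1 d=0 e=1 a=0 clk=0 f=1
  Δ1: clk:0→1
  Δ2: f:1→0
  Δ3: d:0→1
  (3Δ to stable)
t=7 Δ0: c=0 b=1 d=1 e=1 a=0 clk=1 f=0
  Δ1: clk:1→0
  (1Δ to stable)
t=8 Δ0: c=0 b=1 d=1 e=1 a=0 clk=0 f=0
  Δ1: clk:0→1
  Δ2: f:0→1
  Δ3: d:1→0
  (3Δ to stable)
t=9 Δ0: c=0 b=1 d=0 e=1 a=0 clk=1 f=1
  Δ1: clk:1→0
  (1Δ to stable)
t=10 Δ0: c=0 b=1 d=0 e=1 a=0 clk=0 f=1
  Δ1: clk:0→1
  Δ2: f:1→0
  Δ3: d:0→1
  (3Δ to stable)
t=11 Δ0: c=0 b=1 d=1 e=1 a=0 clk=1 f=0
  Δ1: clk:1→0
  (1Δ to stable)
t=12 Δ0: c=0 b=1 d=1 e=1 a=0 clk=0 f=0
  Δ1: clk:0→1
  Δ2: f:0→1
  Δ3: d:1→0
  (3Δ to stable)
t=13 Δ0: c=0 b=1 d=0 e=1 a=0 clk=1 f=1
  Δ1: clk:1→0
  (1Δ to stable)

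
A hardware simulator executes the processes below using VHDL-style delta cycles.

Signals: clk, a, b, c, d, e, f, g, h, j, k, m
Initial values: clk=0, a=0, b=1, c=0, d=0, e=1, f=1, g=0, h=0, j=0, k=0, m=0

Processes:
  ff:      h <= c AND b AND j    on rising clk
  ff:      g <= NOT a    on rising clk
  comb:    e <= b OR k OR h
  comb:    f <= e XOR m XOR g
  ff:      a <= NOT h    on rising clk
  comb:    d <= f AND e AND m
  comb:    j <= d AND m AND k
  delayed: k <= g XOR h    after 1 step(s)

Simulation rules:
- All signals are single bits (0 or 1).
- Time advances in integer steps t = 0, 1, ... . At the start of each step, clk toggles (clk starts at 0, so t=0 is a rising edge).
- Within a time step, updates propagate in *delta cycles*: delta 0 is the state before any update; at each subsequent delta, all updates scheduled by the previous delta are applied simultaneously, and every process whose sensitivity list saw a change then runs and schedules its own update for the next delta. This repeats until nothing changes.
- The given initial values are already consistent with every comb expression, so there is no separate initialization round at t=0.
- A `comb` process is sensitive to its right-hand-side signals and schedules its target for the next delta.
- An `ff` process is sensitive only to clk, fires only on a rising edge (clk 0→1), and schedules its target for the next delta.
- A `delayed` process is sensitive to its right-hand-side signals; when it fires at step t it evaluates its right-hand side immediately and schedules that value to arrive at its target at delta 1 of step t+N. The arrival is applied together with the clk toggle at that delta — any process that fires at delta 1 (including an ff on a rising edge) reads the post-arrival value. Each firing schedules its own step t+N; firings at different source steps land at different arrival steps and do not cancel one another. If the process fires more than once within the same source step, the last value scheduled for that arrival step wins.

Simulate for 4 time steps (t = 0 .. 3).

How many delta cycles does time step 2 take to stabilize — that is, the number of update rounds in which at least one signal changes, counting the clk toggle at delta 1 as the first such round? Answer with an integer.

t0.Δ0 clk=0 m=0 g=0 k=0 f=1 h=0 d=0 a=0 c=0 b=1 e=1 j=0
t0.Δ1 clk=1 m=0 g=0 k=0 f=1 h=0 d=0 a=0 c=0 b=1 e=1 j=0
t0.Δ2 clk=1 m=0 g=1 k=0 f=1 h=0 d=0 a=1 c=0 b=1 e=1 j=0
t0.Δ3 clk=1 m=0 g=1 k=0 f=0 h=0 d=0 a=1 c=0 b=1 e=1 j=0
t1.Δ0 clk=1 m=0 g=1 k=0 f=0 h=0 d=0 a=1 c=0 b=1 e=1 j=0
t1.Δ1 clk=0 m=0 g=1 k=1 f=0 h=0 d=0 a=1 c=0 b=1 e=1 j=0
t2.Δ0 clk=0 m=0 g=1 k=1 f=0 h=0 d=0 a=1 c=0 b=1 e=1 j=0
t2.Δ1 clk=1 m=0 g=1 k=1 f=0 h=0 d=0 a=1 c=0 b=1 e=1 j=0
t2.Δ2 clk=1 m=0 g=0 k=1 f=0 h=0 d=0 a=1 c=0 b=1 e=1 j=0
t2.Δ3 clk=1 m=0 g=0 k=1 f=1 h=0 d=0 a=1 c=0 b=1 e=1 j=0
t3.Δ0 clk=1 m=0 g=0 k=1 f=1 h=0 d=0 a=1 c=0 b=1 e=1 j=0
t3.Δ1 clk=0 m=0 g=0 k=0 f=1 h=0 d=0 a=1 c=0 b=1 e=1 j=0

3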